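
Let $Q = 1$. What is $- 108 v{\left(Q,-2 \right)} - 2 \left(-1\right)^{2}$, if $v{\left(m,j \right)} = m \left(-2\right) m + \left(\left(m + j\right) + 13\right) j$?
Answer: $2806$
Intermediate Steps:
$v{\left(m,j \right)} = - 2 m^{2} + j \left(13 + j + m\right)$ ($v{\left(m,j \right)} = - 2 m m + \left(\left(j + m\right) + 13\right) j = - 2 m^{2} + \left(13 + j + m\right) j = - 2 m^{2} + j \left(13 + j + m\right)$)
$- 108 v{\left(Q,-2 \right)} - 2 \left(-1\right)^{2} = - 108 \left(\left(-2\right)^{2} - 2 \cdot 1^{2} + 13 \left(-2\right) - 2\right) - 2 \left(-1\right)^{2} = - 108 \left(4 - 2 - 26 - 2\right) - 2 = \left(-108\right) \left(-26\right) - 2 = 2808 - 2 = 2806$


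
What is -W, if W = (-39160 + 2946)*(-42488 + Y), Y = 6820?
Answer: -1291680952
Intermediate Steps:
W = 1291680952 (W = (-39160 + 2946)*(-42488 + 6820) = -36214*(-35668) = 1291680952)
-W = -1*1291680952 = -1291680952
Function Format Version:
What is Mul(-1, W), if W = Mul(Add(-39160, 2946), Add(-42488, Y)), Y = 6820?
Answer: -1291680952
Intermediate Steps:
W = 1291680952 (W = Mul(Add(-39160, 2946), Add(-42488, 6820)) = Mul(-36214, -35668) = 1291680952)
Mul(-1, W) = Mul(-1, 1291680952) = -1291680952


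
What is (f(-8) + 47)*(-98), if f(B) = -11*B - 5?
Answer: -12740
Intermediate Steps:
f(B) = -5 - 11*B
(f(-8) + 47)*(-98) = ((-5 - 11*(-8)) + 47)*(-98) = ((-5 + 88) + 47)*(-98) = (83 + 47)*(-98) = 130*(-98) = -12740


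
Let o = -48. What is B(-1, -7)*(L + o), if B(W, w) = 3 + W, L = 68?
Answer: 40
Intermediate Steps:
B(-1, -7)*(L + o) = (3 - 1)*(68 - 48) = 2*20 = 40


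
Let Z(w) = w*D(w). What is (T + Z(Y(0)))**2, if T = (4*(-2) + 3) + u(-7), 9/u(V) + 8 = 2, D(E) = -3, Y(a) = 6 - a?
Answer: 2401/4 ≈ 600.25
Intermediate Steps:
u(V) = -3/2 (u(V) = 9/(-8 + 2) = 9/(-6) = 9*(-1/6) = -3/2)
Z(w) = -3*w (Z(w) = w*(-3) = -3*w)
T = -13/2 (T = (4*(-2) + 3) - 3/2 = (-8 + 3) - 3/2 = -5 - 3/2 = -13/2 ≈ -6.5000)
(T + Z(Y(0)))**2 = (-13/2 - 3*(6 - 1*0))**2 = (-13/2 - 3*(6 + 0))**2 = (-13/2 - 3*6)**2 = (-13/2 - 18)**2 = (-49/2)**2 = 2401/4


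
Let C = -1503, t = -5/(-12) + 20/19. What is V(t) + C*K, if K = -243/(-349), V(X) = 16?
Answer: -359645/349 ≈ -1030.5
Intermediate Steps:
t = 335/228 (t = -5*(-1/12) + 20*(1/19) = 5/12 + 20/19 = 335/228 ≈ 1.4693)
K = 243/349 (K = -243*(-1/349) = 243/349 ≈ 0.69627)
V(t) + C*K = 16 - 1503*243/349 = 16 - 365229/349 = -359645/349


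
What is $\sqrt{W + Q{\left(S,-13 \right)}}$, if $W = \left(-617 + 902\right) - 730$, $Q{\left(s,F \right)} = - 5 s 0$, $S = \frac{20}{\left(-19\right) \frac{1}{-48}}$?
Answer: $i \sqrt{445} \approx 21.095 i$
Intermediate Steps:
$S = \frac{960}{19}$ ($S = \frac{20}{\left(-19\right) \left(- \frac{1}{48}\right)} = \frac{20}{\frac{19}{48}} = 20 \cdot \frac{48}{19} = \frac{960}{19} \approx 50.526$)
$Q{\left(s,F \right)} = 0$
$W = -445$ ($W = 285 - 730 = -445$)
$\sqrt{W + Q{\left(S,-13 \right)}} = \sqrt{-445 + 0} = \sqrt{-445} = i \sqrt{445}$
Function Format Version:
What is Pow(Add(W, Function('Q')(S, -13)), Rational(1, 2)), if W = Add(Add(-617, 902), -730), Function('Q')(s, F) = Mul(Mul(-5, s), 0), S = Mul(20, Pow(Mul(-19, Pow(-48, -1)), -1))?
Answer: Mul(I, Pow(445, Rational(1, 2))) ≈ Mul(21.095, I)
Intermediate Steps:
S = Rational(960, 19) (S = Mul(20, Pow(Mul(-19, Rational(-1, 48)), -1)) = Mul(20, Pow(Rational(19, 48), -1)) = Mul(20, Rational(48, 19)) = Rational(960, 19) ≈ 50.526)
Function('Q')(s, F) = 0
W = -445 (W = Add(285, -730) = -445)
Pow(Add(W, Function('Q')(S, -13)), Rational(1, 2)) = Pow(Add(-445, 0), Rational(1, 2)) = Pow(-445, Rational(1, 2)) = Mul(I, Pow(445, Rational(1, 2)))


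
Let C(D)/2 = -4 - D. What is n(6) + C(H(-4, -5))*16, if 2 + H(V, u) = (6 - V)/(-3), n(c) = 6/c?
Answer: 131/3 ≈ 43.667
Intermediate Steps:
H(V, u) = -4 + V/3 (H(V, u) = -2 + (6 - V)/(-3) = -2 + (6 - V)*(-⅓) = -2 + (-2 + V/3) = -4 + V/3)
C(D) = -8 - 2*D (C(D) = 2*(-4 - D) = -8 - 2*D)
n(6) + C(H(-4, -5))*16 = 6/6 + (-8 - 2*(-4 + (⅓)*(-4)))*16 = 6*(⅙) + (-8 - 2*(-4 - 4/3))*16 = 1 + (-8 - 2*(-16/3))*16 = 1 + (-8 + 32/3)*16 = 1 + (8/3)*16 = 1 + 128/3 = 131/3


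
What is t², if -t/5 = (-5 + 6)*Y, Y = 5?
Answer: 625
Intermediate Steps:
t = -25 (t = -5*(-5 + 6)*5 = -5*5 = -25)
t² = (-25)² = 625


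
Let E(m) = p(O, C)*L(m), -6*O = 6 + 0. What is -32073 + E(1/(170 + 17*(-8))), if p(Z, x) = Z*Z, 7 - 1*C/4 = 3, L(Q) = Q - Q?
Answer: -32073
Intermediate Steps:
L(Q) = 0
C = 16 (C = 28 - 4*3 = 28 - 12 = 16)
O = -1 (O = -(6 + 0)/6 = -⅙*6 = -1)
p(Z, x) = Z²
E(m) = 0 (E(m) = (-1)²*0 = 1*0 = 0)
-32073 + E(1/(170 + 17*(-8))) = -32073 + 0 = -32073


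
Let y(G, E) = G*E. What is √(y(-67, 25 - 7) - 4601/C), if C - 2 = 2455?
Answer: I*√810193839/819 ≈ 34.754*I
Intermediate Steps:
C = 2457 (C = 2 + 2455 = 2457)
y(G, E) = E*G
√(y(-67, 25 - 7) - 4601/C) = √((25 - 7)*(-67) - 4601/2457) = √(18*(-67) - 4601*1/2457) = √(-1206 - 4601/2457) = √(-2967743/2457) = I*√810193839/819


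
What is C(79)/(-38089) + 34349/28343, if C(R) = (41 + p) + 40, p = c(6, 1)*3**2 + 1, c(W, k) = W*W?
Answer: 185258829/154222361 ≈ 1.2012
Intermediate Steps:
c(W, k) = W**2
p = 325 (p = 6**2*3**2 + 1 = 36*9 + 1 = 324 + 1 = 325)
C(R) = 406 (C(R) = (41 + 325) + 40 = 366 + 40 = 406)
C(79)/(-38089) + 34349/28343 = 406/(-38089) + 34349/28343 = 406*(-1/38089) + 34349*(1/28343) = -406/38089 + 4907/4049 = 185258829/154222361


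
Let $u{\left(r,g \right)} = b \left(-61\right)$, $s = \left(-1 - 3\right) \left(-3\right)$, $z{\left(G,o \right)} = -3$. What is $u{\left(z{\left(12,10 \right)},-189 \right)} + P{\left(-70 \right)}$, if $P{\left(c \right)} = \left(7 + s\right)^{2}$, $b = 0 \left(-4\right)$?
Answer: $361$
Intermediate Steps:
$b = 0$
$s = 12$ ($s = \left(-4\right) \left(-3\right) = 12$)
$P{\left(c \right)} = 361$ ($P{\left(c \right)} = \left(7 + 12\right)^{2} = 19^{2} = 361$)
$u{\left(r,g \right)} = 0$ ($u{\left(r,g \right)} = 0 \left(-61\right) = 0$)
$u{\left(z{\left(12,10 \right)},-189 \right)} + P{\left(-70 \right)} = 0 + 361 = 361$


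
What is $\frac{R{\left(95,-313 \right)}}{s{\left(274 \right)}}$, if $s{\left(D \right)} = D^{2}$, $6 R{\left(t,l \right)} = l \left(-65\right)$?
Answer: $\frac{20345}{450456} \approx 0.045165$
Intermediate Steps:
$R{\left(t,l \right)} = - \frac{65 l}{6}$ ($R{\left(t,l \right)} = \frac{l \left(-65\right)}{6} = \frac{\left(-65\right) l}{6} = - \frac{65 l}{6}$)
$\frac{R{\left(95,-313 \right)}}{s{\left(274 \right)}} = \frac{\left(- \frac{65}{6}\right) \left(-313\right)}{274^{2}} = \frac{20345}{6 \cdot 75076} = \frac{20345}{6} \cdot \frac{1}{75076} = \frac{20345}{450456}$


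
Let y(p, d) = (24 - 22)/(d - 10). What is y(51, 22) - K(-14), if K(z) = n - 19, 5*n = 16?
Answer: 479/30 ≈ 15.967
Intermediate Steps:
n = 16/5 (n = (1/5)*16 = 16/5 ≈ 3.2000)
y(p, d) = 2/(-10 + d)
K(z) = -79/5 (K(z) = 16/5 - 19 = -79/5)
y(51, 22) - K(-14) = 2/(-10 + 22) - 1*(-79/5) = 2/12 + 79/5 = 2*(1/12) + 79/5 = 1/6 + 79/5 = 479/30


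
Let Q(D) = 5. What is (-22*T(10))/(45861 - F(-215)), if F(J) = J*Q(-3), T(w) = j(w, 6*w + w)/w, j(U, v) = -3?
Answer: 33/234680 ≈ 0.00014062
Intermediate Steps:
T(w) = -3/w
F(J) = 5*J (F(J) = J*5 = 5*J)
(-22*T(10))/(45861 - F(-215)) = (-(-66)/10)/(45861 - 5*(-215)) = (-(-66)/10)/(45861 - 1*(-1075)) = (-22*(-3/10))/(45861 + 1075) = (33/5)/46936 = (33/5)*(1/46936) = 33/234680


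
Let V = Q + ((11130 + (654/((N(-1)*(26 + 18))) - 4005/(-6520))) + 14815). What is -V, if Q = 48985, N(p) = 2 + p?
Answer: -1075017935/14344 ≈ -74946.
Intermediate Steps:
V = 1075017935/14344 (V = 48985 + ((11130 + (654/(((2 - 1)*(26 + 18))) - 4005/(-6520))) + 14815) = 48985 + ((11130 + (654/((1*44)) - 4005*(-1/6520))) + 14815) = 48985 + ((11130 + (654/44 + 801/1304)) + 14815) = 48985 + ((11130 + (654*(1/44) + 801/1304)) + 14815) = 48985 + ((11130 + (327/22 + 801/1304)) + 14815) = 48985 + ((11130 + 222015/14344) + 14815) = 48985 + (159870735/14344 + 14815) = 48985 + 372377095/14344 = 1075017935/14344 ≈ 74946.)
-V = -1*1075017935/14344 = -1075017935/14344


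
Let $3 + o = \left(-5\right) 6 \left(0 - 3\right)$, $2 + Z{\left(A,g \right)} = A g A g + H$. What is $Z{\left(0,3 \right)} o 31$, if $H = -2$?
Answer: $-10788$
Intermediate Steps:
$Z{\left(A,g \right)} = -4 + A^{2} g^{2}$ ($Z{\left(A,g \right)} = -2 + \left(A g A g - 2\right) = -2 + \left(g A^{2} g - 2\right) = -2 + \left(A^{2} g^{2} - 2\right) = -2 + \left(-2 + A^{2} g^{2}\right) = -4 + A^{2} g^{2}$)
$o = 87$ ($o = -3 + \left(-5\right) 6 \left(0 - 3\right) = -3 - -90 = -3 + 90 = 87$)
$Z{\left(0,3 \right)} o 31 = \left(-4 + 0^{2} \cdot 3^{2}\right) 87 \cdot 31 = \left(-4 + 0 \cdot 9\right) 87 \cdot 31 = \left(-4 + 0\right) 87 \cdot 31 = \left(-4\right) 87 \cdot 31 = \left(-348\right) 31 = -10788$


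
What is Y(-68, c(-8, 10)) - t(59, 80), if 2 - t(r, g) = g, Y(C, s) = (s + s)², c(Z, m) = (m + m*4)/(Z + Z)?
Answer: 1873/16 ≈ 117.06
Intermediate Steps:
c(Z, m) = 5*m/(2*Z) (c(Z, m) = (m + 4*m)/((2*Z)) = (5*m)*(1/(2*Z)) = 5*m/(2*Z))
Y(C, s) = 4*s² (Y(C, s) = (2*s)² = 4*s²)
t(r, g) = 2 - g
Y(-68, c(-8, 10)) - t(59, 80) = 4*((5/2)*10/(-8))² - (2 - 1*80) = 4*((5/2)*10*(-⅛))² - (2 - 80) = 4*(-25/8)² - 1*(-78) = 4*(625/64) + 78 = 625/16 + 78 = 1873/16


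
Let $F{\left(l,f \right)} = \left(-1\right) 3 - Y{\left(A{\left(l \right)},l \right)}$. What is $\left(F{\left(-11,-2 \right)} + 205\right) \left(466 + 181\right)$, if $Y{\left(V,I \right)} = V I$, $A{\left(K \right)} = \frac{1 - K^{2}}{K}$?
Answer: $208334$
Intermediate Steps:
$A{\left(K \right)} = \frac{1 - K^{2}}{K}$
$Y{\left(V,I \right)} = I V$
$F{\left(l,f \right)} = -3 - l \left(\frac{1}{l} - l\right)$ ($F{\left(l,f \right)} = \left(-1\right) 3 - l \left(\frac{1}{l} - l\right) = -3 - l \left(\frac{1}{l} - l\right)$)
$\left(F{\left(-11,-2 \right)} + 205\right) \left(466 + 181\right) = \left(\left(-4 + \left(-11\right)^{2}\right) + 205\right) \left(466 + 181\right) = \left(\left(-4 + 121\right) + 205\right) 647 = \left(117 + 205\right) 647 = 322 \cdot 647 = 208334$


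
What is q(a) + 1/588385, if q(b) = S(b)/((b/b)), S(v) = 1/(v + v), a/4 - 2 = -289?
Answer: -11961/27570040 ≈ -0.00043384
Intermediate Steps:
a = -1148 (a = 8 + 4*(-289) = 8 - 1156 = -1148)
S(v) = 1/(2*v)
q(b) = 1/(2*b) (q(b) = (1/(2*b))/((b/b)) = (1/(2*b))/1 = (1/(2*b))*1 = 1/(2*b))
q(a) + 1/588385 = (1/2)/(-1148) + 1/588385 = (1/2)*(-1/1148) + 1/588385 = -1/2296 + 1/588385 = -11961/27570040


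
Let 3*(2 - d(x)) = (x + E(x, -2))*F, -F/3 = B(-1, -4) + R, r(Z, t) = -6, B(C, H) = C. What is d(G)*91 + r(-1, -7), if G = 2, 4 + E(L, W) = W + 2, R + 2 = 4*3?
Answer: -1462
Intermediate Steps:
R = 10 (R = -2 + 4*3 = -2 + 12 = 10)
E(L, W) = -2 + W (E(L, W) = -4 + (W + 2) = -4 + (2 + W) = -2 + W)
F = -27 (F = -3*(-1 + 10) = -3*9 = -27)
d(x) = -34 + 9*x (d(x) = 2 - (x + (-2 - 2))*(-27)/3 = 2 - (x - 4)*(-27)/3 = 2 - (-4 + x)*(-27)/3 = 2 - (108 - 27*x)/3 = 2 + (-36 + 9*x) = -34 + 9*x)
d(G)*91 + r(-1, -7) = (-34 + 9*2)*91 - 6 = (-34 + 18)*91 - 6 = -16*91 - 6 = -1456 - 6 = -1462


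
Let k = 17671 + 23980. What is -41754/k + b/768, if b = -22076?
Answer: -237888637/7996992 ≈ -29.747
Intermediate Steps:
k = 41651
-41754/k + b/768 = -41754/41651 - 22076/768 = -41754*1/41651 - 22076*1/768 = -41754/41651 - 5519/192 = -237888637/7996992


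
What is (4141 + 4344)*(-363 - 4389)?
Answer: -40320720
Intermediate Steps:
(4141 + 4344)*(-363 - 4389) = 8485*(-4752) = -40320720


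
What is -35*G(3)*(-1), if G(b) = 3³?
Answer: 945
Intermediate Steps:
G(b) = 27
-35*G(3)*(-1) = -35*27*(-1) = -945*(-1) = 945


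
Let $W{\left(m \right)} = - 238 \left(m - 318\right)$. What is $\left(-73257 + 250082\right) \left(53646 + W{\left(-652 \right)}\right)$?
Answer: $50307773450$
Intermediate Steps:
$W{\left(m \right)} = 75684 - 238 m$ ($W{\left(m \right)} = - 238 \left(-318 + m\right) = 75684 - 238 m$)
$\left(-73257 + 250082\right) \left(53646 + W{\left(-652 \right)}\right) = \left(-73257 + 250082\right) \left(53646 + \left(75684 - -155176\right)\right) = 176825 \left(53646 + \left(75684 + 155176\right)\right) = 176825 \left(53646 + 230860\right) = 176825 \cdot 284506 = 50307773450$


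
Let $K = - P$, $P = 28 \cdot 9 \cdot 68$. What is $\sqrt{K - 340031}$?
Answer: $i \sqrt{357167} \approx 597.63 i$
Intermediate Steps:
$P = 17136$ ($P = 252 \cdot 68 = 17136$)
$K = -17136$ ($K = \left(-1\right) 17136 = -17136$)
$\sqrt{K - 340031} = \sqrt{-17136 - 340031} = \sqrt{-357167} = i \sqrt{357167}$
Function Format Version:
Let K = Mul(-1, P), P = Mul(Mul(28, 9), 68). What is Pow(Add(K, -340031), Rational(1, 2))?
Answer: Mul(I, Pow(357167, Rational(1, 2))) ≈ Mul(597.63, I)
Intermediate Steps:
P = 17136 (P = Mul(252, 68) = 17136)
K = -17136 (K = Mul(-1, 17136) = -17136)
Pow(Add(K, -340031), Rational(1, 2)) = Pow(Add(-17136, -340031), Rational(1, 2)) = Pow(-357167, Rational(1, 2)) = Mul(I, Pow(357167, Rational(1, 2)))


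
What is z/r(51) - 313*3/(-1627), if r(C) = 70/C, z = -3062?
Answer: -127004922/56945 ≈ -2230.3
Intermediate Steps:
z/r(51) - 313*3/(-1627) = -3062/(70/51) - 313*3/(-1627) = -3062/(70*(1/51)) - 939*(-1/1627) = -3062/70/51 + 939/1627 = -3062*51/70 + 939/1627 = -78081/35 + 939/1627 = -127004922/56945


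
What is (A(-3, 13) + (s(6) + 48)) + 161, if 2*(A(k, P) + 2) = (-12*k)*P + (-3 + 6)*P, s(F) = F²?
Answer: 993/2 ≈ 496.50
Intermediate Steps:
A(k, P) = -2 + 3*P/2 - 6*P*k (A(k, P) = -2 + ((-12*k)*P + (-3 + 6)*P)/2 = -2 + (-12*P*k + 3*P)/2 = -2 + (3*P - 12*P*k)/2 = -2 + (3*P/2 - 6*P*k) = -2 + 3*P/2 - 6*P*k)
(A(-3, 13) + (s(6) + 48)) + 161 = ((-2 + (3/2)*13 - 6*13*(-3)) + (6² + 48)) + 161 = ((-2 + 39/2 + 234) + (36 + 48)) + 161 = (503/2 + 84) + 161 = 671/2 + 161 = 993/2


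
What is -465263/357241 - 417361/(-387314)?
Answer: -31104412581/138364440674 ≈ -0.22480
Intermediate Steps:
-465263/357241 - 417361/(-387314) = -465263*1/357241 - 417361*(-1/387314) = -465263/357241 + 417361/387314 = -31104412581/138364440674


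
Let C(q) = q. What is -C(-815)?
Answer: 815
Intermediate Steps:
-C(-815) = -1*(-815) = 815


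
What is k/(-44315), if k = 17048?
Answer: -17048/44315 ≈ -0.38470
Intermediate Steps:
k/(-44315) = 17048/(-44315) = 17048*(-1/44315) = -17048/44315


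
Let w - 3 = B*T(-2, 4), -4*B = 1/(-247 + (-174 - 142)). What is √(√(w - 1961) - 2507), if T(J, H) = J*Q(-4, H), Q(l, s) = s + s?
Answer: √(-794641283 + 563*I*√620627554)/563 ≈ 0.44186 + 50.072*I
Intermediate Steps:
Q(l, s) = 2*s
T(J, H) = 2*H*J (T(J, H) = J*(2*H) = 2*H*J)
B = 1/2252 (B = -1/(4*(-247 + (-174 - 142))) = -1/(4*(-247 - 316)) = -¼/(-563) = -¼*(-1/563) = 1/2252 ≈ 0.00044405)
w = 1685/563 (w = 3 + (2*4*(-2))/2252 = 3 + (1/2252)*(-16) = 3 - 4/563 = 1685/563 ≈ 2.9929)
√(√(w - 1961) - 2507) = √(√(1685/563 - 1961) - 2507) = √(√(-1102358/563) - 2507) = √(I*√620627554/563 - 2507) = √(-2507 + I*√620627554/563)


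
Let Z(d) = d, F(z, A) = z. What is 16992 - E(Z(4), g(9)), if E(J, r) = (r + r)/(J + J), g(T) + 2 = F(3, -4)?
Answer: 67967/4 ≈ 16992.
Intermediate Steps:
g(T) = 1 (g(T) = -2 + 3 = 1)
E(J, r) = r/J (E(J, r) = (2*r)/((2*J)) = (2*r)*(1/(2*J)) = r/J)
16992 - E(Z(4), g(9)) = 16992 - 1/4 = 16992 - 1*¼ = 16992 - ¼ = 67967/4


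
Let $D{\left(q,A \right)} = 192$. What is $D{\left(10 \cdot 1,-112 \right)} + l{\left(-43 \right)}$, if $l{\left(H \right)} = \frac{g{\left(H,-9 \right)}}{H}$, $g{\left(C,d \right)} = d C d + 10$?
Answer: $\frac{11729}{43} \approx 272.77$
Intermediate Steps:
$g{\left(C,d \right)} = 10 + C d^{2}$ ($g{\left(C,d \right)} = C d d + 10 = C d^{2} + 10 = 10 + C d^{2}$)
$l{\left(H \right)} = \frac{10 + 81 H}{H}$ ($l{\left(H \right)} = \frac{10 + H \left(-9\right)^{2}}{H} = \frac{10 + H 81}{H} = \frac{10 + 81 H}{H}$)
$D{\left(10 \cdot 1,-112 \right)} + l{\left(-43 \right)} = 192 + \left(81 + \frac{10}{-43}\right) = 192 + \left(81 + 10 \left(- \frac{1}{43}\right)\right) = 192 + \left(81 - \frac{10}{43}\right) = 192 + \frac{3473}{43} = \frac{11729}{43}$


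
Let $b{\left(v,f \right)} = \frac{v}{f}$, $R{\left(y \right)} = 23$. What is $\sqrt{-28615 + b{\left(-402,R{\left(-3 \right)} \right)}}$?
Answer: $\frac{i \sqrt{15146581}}{23} \approx 169.21 i$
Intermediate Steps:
$\sqrt{-28615 + b{\left(-402,R{\left(-3 \right)} \right)}} = \sqrt{-28615 - \frac{402}{23}} = \sqrt{- \frac{658547}{23}} = \frac{i \sqrt{15146581}}{23}$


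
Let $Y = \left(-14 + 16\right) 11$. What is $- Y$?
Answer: $-22$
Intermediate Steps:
$Y = 22$ ($Y = 2 \cdot 11 = 22$)
$- Y = \left(-1\right) 22 = -22$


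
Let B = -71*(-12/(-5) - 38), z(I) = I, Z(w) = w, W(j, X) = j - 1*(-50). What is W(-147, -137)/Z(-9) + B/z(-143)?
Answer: -44387/6435 ≈ -6.8977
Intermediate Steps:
W(j, X) = 50 + j (W(j, X) = j + 50 = 50 + j)
B = 12638/5 (B = -71*(-12*(-⅕) - 38) = -71*(12/5 - 38) = -71*(-178/5) = 12638/5 ≈ 2527.6)
W(-147, -137)/Z(-9) + B/z(-143) = (50 - 147)/(-9) + (12638/5)/(-143) = -97*(-⅑) + (12638/5)*(-1/143) = 97/9 - 12638/715 = -44387/6435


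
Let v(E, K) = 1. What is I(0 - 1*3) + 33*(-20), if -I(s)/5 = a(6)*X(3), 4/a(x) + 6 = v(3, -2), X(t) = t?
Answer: -648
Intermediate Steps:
a(x) = -⅘ (a(x) = 4/(-6 + 1) = 4/(-5) = 4*(-⅕) = -⅘)
I(s) = 12 (I(s) = -(-4)*3 = -5*(-12/5) = 12)
I(0 - 1*3) + 33*(-20) = 12 + 33*(-20) = 12 - 660 = -648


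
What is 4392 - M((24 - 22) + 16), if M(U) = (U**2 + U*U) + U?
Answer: 3726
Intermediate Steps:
M(U) = U + 2*U**2 (M(U) = (U**2 + U**2) + U = 2*U**2 + U = U + 2*U**2)
4392 - M((24 - 22) + 16) = 4392 - ((24 - 22) + 16)*(1 + 2*((24 - 22) + 16)) = 4392 - (2 + 16)*(1 + 2*(2 + 16)) = 4392 - 18*(1 + 2*18) = 4392 - 18*(1 + 36) = 4392 - 18*37 = 4392 - 1*666 = 4392 - 666 = 3726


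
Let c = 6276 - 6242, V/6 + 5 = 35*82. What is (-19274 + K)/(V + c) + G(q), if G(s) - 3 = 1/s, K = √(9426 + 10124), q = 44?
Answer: 90171/47366 + 5*√782/17224 ≈ 1.9118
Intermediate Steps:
V = 17190 (V = -30 + 6*(35*82) = -30 + 6*2870 = -30 + 17220 = 17190)
K = 5*√782 (K = √19550 = 5*√782 ≈ 139.82)
G(s) = 3 + 1/s
c = 34
(-19274 + K)/(V + c) + G(q) = (-19274 + 5*√782)/(17190 + 34) + (3 + 1/44) = (-19274 + 5*√782)/17224 + (3 + 1/44) = (-19274 + 5*√782)*(1/17224) + 133/44 = (-9637/8612 + 5*√782/17224) + 133/44 = 90171/47366 + 5*√782/17224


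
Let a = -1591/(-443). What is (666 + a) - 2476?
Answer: -800239/443 ≈ -1806.4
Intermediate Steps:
a = 1591/443 (a = -1591*(-1/443) = 1591/443 ≈ 3.5914)
(666 + a) - 2476 = (666 + 1591/443) - 2476 = 296629/443 - 2476 = -800239/443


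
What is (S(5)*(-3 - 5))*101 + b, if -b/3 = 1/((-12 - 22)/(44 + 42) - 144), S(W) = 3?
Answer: -15050487/6209 ≈ -2424.0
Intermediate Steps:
b = 129/6209 (b = -3/((-12 - 22)/(44 + 42) - 144) = -3/(-34/86 - 144) = -3/(-34*1/86 - 144) = -3/(-17/43 - 144) = -3/(-6209/43) = -3*(-43/6209) = 129/6209 ≈ 0.020776)
(S(5)*(-3 - 5))*101 + b = (3*(-3 - 5))*101 + 129/6209 = (3*(-8))*101 + 129/6209 = -24*101 + 129/6209 = -2424 + 129/6209 = -15050487/6209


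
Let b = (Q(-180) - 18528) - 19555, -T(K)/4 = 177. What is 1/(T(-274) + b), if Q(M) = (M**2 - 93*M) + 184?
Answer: 1/10533 ≈ 9.4940e-5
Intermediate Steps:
Q(M) = 184 + M**2 - 93*M
T(K) = -708 (T(K) = -4*177 = -708)
b = 11241 (b = ((184 + (-180)**2 - 93*(-180)) - 18528) - 19555 = ((184 + 32400 + 16740) - 18528) - 19555 = (49324 - 18528) - 19555 = 30796 - 19555 = 11241)
1/(T(-274) + b) = 1/(-708 + 11241) = 1/10533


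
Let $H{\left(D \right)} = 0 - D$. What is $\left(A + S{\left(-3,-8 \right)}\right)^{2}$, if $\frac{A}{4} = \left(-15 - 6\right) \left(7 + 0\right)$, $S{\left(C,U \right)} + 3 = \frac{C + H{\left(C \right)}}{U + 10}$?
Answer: $349281$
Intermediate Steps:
$H{\left(D \right)} = - D$
$S{\left(C,U \right)} = -3$ ($S{\left(C,U \right)} = -3 + \frac{C - C}{U + 10} = -3 + \frac{0}{10 + U} = -3 + 0 = -3$)
$A = -588$ ($A = 4 \left(-15 - 6\right) \left(7 + 0\right) = 4 \left(\left(-21\right) 7\right) = 4 \left(-147\right) = -588$)
$\left(A + S{\left(-3,-8 \right)}\right)^{2} = \left(-588 - 3\right)^{2} = \left(-591\right)^{2} = 349281$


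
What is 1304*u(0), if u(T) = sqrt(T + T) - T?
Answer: 0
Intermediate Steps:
u(T) = -T + sqrt(2)*sqrt(T) (u(T) = sqrt(2*T) - T = sqrt(2)*sqrt(T) - T = -T + sqrt(2)*sqrt(T))
1304*u(0) = 1304*(-1*0 + sqrt(2)*sqrt(0)) = 1304*(0 + sqrt(2)*0) = 1304*(0 + 0) = 1304*0 = 0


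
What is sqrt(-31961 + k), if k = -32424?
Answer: I*sqrt(64385) ≈ 253.74*I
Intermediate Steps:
sqrt(-31961 + k) = sqrt(-31961 - 32424) = sqrt(-64385) = I*sqrt(64385)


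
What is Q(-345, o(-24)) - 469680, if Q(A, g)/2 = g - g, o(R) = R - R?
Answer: -469680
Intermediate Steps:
o(R) = 0
Q(A, g) = 0 (Q(A, g) = 2*(g - g) = 2*0 = 0)
Q(-345, o(-24)) - 469680 = 0 - 469680 = -469680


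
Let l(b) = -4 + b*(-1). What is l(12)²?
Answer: 256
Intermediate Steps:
l(b) = -4 - b
l(12)² = (-4 - 1*12)² = (-4 - 12)² = (-16)² = 256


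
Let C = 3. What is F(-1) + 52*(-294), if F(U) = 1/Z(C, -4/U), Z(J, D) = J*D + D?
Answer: -244607/16 ≈ -15288.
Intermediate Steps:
Z(J, D) = D + D*J (Z(J, D) = D*J + D = D + D*J)
F(U) = -U/16 (F(U) = 1/((-4/U)*(1 + 3)) = 1/(-4/U*4) = 1/(-16/U) = -U/16)
F(-1) + 52*(-294) = -1/16*(-1) + 52*(-294) = 1/16 - 15288 = -244607/16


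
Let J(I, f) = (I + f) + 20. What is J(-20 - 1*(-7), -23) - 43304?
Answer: -43320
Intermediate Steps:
J(I, f) = 20 + I + f
J(-20 - 1*(-7), -23) - 43304 = (20 + (-20 - 1*(-7)) - 23) - 43304 = (20 + (-20 + 7) - 23) - 43304 = (20 - 13 - 23) - 43304 = -16 - 43304 = -43320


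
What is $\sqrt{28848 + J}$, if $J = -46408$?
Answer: $2 i \sqrt{4390} \approx 132.51 i$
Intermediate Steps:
$\sqrt{28848 + J} = \sqrt{28848 - 46408} = \sqrt{-17560} = 2 i \sqrt{4390}$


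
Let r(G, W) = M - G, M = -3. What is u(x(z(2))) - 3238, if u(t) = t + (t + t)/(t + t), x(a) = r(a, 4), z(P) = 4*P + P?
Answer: -3250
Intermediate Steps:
r(G, W) = -3 - G
z(P) = 5*P
x(a) = -3 - a
u(t) = 1 + t (u(t) = t + (2*t)/((2*t)) = t + (2*t)*(1/(2*t)) = t + 1 = 1 + t)
u(x(z(2))) - 3238 = (1 + (-3 - 5*2)) - 3238 = (1 + (-3 - 1*10)) - 3238 = (1 + (-3 - 10)) - 3238 = (1 - 13) - 3238 = -12 - 3238 = -3250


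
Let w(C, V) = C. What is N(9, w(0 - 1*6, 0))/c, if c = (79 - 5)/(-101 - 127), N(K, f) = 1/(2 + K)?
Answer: -114/407 ≈ -0.28010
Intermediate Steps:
c = -37/114 (c = 74/(-228) = 74*(-1/228) = -37/114 ≈ -0.32456)
N(9, w(0 - 1*6, 0))/c = 1/((2 + 9)*(-37/114)) = -114/37/11 = (1/11)*(-114/37) = -114/407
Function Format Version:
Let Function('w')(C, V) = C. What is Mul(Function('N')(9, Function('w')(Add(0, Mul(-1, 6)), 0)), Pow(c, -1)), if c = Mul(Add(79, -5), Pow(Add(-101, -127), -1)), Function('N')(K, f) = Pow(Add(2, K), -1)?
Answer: Rational(-114, 407) ≈ -0.28010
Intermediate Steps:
c = Rational(-37, 114) (c = Mul(74, Pow(-228, -1)) = Mul(74, Rational(-1, 228)) = Rational(-37, 114) ≈ -0.32456)
Mul(Function('N')(9, Function('w')(Add(0, Mul(-1, 6)), 0)), Pow(c, -1)) = Mul(Pow(Add(2, 9), -1), Pow(Rational(-37, 114), -1)) = Mul(Pow(11, -1), Rational(-114, 37)) = Mul(Rational(1, 11), Rational(-114, 37)) = Rational(-114, 407)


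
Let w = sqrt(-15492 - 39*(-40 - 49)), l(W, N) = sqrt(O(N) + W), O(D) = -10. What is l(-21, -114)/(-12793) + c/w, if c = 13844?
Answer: I*(-177106292*sqrt(12021) - 12021*sqrt(31))/153784653 ≈ -126.27*I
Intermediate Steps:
l(W, N) = sqrt(-10 + W)
w = I*sqrt(12021) (w = sqrt(-15492 - 39*(-89)) = sqrt(-15492 + 3471) = sqrt(-12021) = I*sqrt(12021) ≈ 109.64*I)
l(-21, -114)/(-12793) + c/w = sqrt(-10 - 21)/(-12793) + 13844/((I*sqrt(12021))) = sqrt(-31)*(-1/12793) + 13844*(-I*sqrt(12021)/12021) = (I*sqrt(31))*(-1/12793) - 13844*I*sqrt(12021)/12021 = -I*sqrt(31)/12793 - 13844*I*sqrt(12021)/12021 = -13844*I*sqrt(12021)/12021 - I*sqrt(31)/12793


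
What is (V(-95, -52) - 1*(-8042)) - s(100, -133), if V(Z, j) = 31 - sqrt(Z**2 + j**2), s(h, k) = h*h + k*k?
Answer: -19616 - sqrt(11729) ≈ -19724.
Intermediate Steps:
s(h, k) = h**2 + k**2
(V(-95, -52) - 1*(-8042)) - s(100, -133) = ((31 - sqrt((-95)**2 + (-52)**2)) - 1*(-8042)) - (100**2 + (-133)**2) = ((31 - sqrt(9025 + 2704)) + 8042) - (10000 + 17689) = ((31 - sqrt(11729)) + 8042) - 1*27689 = (8073 - sqrt(11729)) - 27689 = -19616 - sqrt(11729)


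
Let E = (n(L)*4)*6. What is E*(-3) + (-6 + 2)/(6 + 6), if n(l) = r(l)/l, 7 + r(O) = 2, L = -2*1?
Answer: -541/3 ≈ -180.33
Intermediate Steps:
L = -2
r(O) = -5 (r(O) = -7 + 2 = -5)
n(l) = -5/l
E = 60 (E = (-5/(-2)*4)*6 = (-5*(-1/2)*4)*6 = ((5/2)*4)*6 = 10*6 = 60)
E*(-3) + (-6 + 2)/(6 + 6) = 60*(-3) + (-6 + 2)/(6 + 6) = -180 - 4/12 = -180 - 4*1/12 = -180 - 1/3 = -541/3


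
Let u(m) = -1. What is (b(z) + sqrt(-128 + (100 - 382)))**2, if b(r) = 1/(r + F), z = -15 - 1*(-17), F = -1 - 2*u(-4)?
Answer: -3689/9 + 2*I*sqrt(410)/3 ≈ -409.89 + 13.499*I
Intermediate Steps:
F = 1 (F = -1 - 2*(-1) = -1 + 2 = 1)
z = 2 (z = -15 + 17 = 2)
b(r) = 1/(1 + r) (b(r) = 1/(r + 1) = 1/(1 + r))
(b(z) + sqrt(-128 + (100 - 382)))**2 = (1/(1 + 2) + sqrt(-128 + (100 - 382)))**2 = (1/3 + sqrt(-128 - 282))**2 = (1/3 + sqrt(-410))**2 = (1/3 + I*sqrt(410))**2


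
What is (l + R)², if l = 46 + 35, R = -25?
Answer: 3136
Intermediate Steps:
l = 81
(l + R)² = (81 - 25)² = 56² = 3136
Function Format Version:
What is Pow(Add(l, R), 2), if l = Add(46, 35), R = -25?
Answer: 3136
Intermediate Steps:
l = 81
Pow(Add(l, R), 2) = Pow(Add(81, -25), 2) = Pow(56, 2) = 3136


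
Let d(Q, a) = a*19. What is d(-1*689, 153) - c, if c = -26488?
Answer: 29395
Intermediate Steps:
d(Q, a) = 19*a
d(-1*689, 153) - c = 19*153 - 1*(-26488) = 2907 + 26488 = 29395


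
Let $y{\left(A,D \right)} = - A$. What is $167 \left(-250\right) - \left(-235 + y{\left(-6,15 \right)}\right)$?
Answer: $-41521$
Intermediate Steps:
$167 \left(-250\right) - \left(-235 + y{\left(-6,15 \right)}\right) = 167 \left(-250\right) + \left(235 - \left(-1\right) \left(-6\right)\right) = -41750 + \left(235 - 6\right) = -41750 + 229 = -41521$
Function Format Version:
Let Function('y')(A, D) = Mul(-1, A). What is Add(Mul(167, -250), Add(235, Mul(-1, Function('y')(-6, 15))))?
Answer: -41521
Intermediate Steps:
Add(Mul(167, -250), Add(235, Mul(-1, Function('y')(-6, 15)))) = Add(Mul(167, -250), Add(235, Mul(-1, Mul(-1, -6)))) = Add(-41750, Add(235, Mul(-1, 6))) = Add(-41750, Add(235, -6)) = Add(-41750, 229) = -41521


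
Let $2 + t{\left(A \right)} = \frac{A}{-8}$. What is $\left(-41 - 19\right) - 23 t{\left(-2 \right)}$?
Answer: $- \frac{79}{4} \approx -19.75$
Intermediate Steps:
$t{\left(A \right)} = -2 - \frac{A}{8}$ ($t{\left(A \right)} = -2 + \frac{A}{-8} = -2 + A \left(- \frac{1}{8}\right) = -2 - \frac{A}{8}$)
$\left(-41 - 19\right) - 23 t{\left(-2 \right)} = \left(-41 - 19\right) - 23 \left(-2 - - \frac{1}{4}\right) = -60 - 23 \left(-2 + \frac{1}{4}\right) = -60 - - \frac{161}{4} = -60 + \frac{161}{4} = - \frac{79}{4}$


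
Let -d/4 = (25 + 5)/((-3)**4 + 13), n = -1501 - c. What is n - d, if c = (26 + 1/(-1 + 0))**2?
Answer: -99862/47 ≈ -2124.7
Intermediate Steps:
c = 625 (c = (26 + 1/(-1))**2 = (26 - 1)**2 = 25**2 = 625)
n = -2126 (n = -1501 - 1*625 = -1501 - 625 = -2126)
d = -60/47 (d = -4*(25 + 5)/((-3)**4 + 13) = -4*30/(81 + 13) = -4*30/94 = -2*30/47 = -4*15/47 = -60/47 ≈ -1.2766)
n - d = -2126 - 1*(-60/47) = -2126 + 60/47 = -99862/47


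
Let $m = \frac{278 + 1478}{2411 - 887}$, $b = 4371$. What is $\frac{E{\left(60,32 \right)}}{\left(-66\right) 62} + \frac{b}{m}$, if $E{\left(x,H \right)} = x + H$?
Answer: $\frac{1703643976}{449097} \approx 3793.5$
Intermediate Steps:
$E{\left(x,H \right)} = H + x$
$m = \frac{439}{381}$ ($m = \frac{1756}{1524} = 1756 \cdot \frac{1}{1524} = \frac{439}{381} \approx 1.1522$)
$\frac{E{\left(60,32 \right)}}{\left(-66\right) 62} + \frac{b}{m} = \frac{32 + 60}{\left(-66\right) 62} + \frac{4371}{\frac{439}{381}} = \frac{92}{-4092} + 4371 \cdot \frac{381}{439} = 92 \left(- \frac{1}{4092}\right) + \frac{1665351}{439} = - \frac{23}{1023} + \frac{1665351}{439} = \frac{1703643976}{449097}$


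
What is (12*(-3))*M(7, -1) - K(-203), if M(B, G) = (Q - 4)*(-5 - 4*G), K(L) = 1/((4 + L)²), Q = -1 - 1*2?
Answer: -9979453/39601 ≈ -252.00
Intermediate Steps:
Q = -3 (Q = -1 - 2 = -3)
K(L) = (4 + L)⁻²
M(B, G) = 35 + 28*G (M(B, G) = (-3 - 4)*(-5 - 4*G) = -7*(-5 - 4*G) = 35 + 28*G)
(12*(-3))*M(7, -1) - K(-203) = (12*(-3))*(35 + 28*(-1)) - 1/(4 - 203)² = -36*(35 - 28) - 1/(-199)² = -36*7 - 1*1/39601 = -252 - 1/39601 = -9979453/39601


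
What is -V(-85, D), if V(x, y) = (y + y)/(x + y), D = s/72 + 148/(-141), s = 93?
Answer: 182/31869 ≈ 0.0057109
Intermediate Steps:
D = 91/376 (D = 93/72 + 148/(-141) = 93*(1/72) + 148*(-1/141) = 31/24 - 148/141 = 91/376 ≈ 0.24202)
V(x, y) = 2*y/(x + y) (V(x, y) = (2*y)/(x + y) = 2*y/(x + y))
-V(-85, D) = -2*91/(376*(-85 + 91/376)) = -2*91/(376*(-31869/376)) = -2*91*(-376)/(376*31869) = -1*(-182/31869) = 182/31869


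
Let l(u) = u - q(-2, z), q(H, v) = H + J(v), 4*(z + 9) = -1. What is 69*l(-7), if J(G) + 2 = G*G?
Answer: -97773/16 ≈ -6110.8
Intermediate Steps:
z = -37/4 (z = -9 + (1/4)*(-1) = -9 - 1/4 = -37/4 ≈ -9.2500)
J(G) = -2 + G**2 (J(G) = -2 + G*G = -2 + G**2)
q(H, v) = -2 + H + v**2 (q(H, v) = H + (-2 + v**2) = -2 + H + v**2)
l(u) = -1305/16 + u (l(u) = u - (-2 - 2 + (-37/4)**2) = u - (-2 - 2 + 1369/16) = u - 1*1305/16 = u - 1305/16 = -1305/16 + u)
69*l(-7) = 69*(-1305/16 - 7) = 69*(-1417/16) = -97773/16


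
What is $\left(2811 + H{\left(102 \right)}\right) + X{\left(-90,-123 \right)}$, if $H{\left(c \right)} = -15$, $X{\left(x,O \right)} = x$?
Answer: $2706$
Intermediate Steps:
$\left(2811 + H{\left(102 \right)}\right) + X{\left(-90,-123 \right)} = \left(2811 - 15\right) - 90 = 2796 - 90 = 2706$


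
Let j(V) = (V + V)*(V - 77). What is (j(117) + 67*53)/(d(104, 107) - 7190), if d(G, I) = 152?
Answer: -12911/7038 ≈ -1.8345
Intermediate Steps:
j(V) = 2*V*(-77 + V) (j(V) = (2*V)*(-77 + V) = 2*V*(-77 + V))
(j(117) + 67*53)/(d(104, 107) - 7190) = (2*117*(-77 + 117) + 67*53)/(152 - 7190) = (2*117*40 + 3551)/(-7038) = (9360 + 3551)*(-1/7038) = 12911*(-1/7038) = -12911/7038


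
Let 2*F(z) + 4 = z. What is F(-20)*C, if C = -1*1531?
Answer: 18372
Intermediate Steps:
F(z) = -2 + z/2
C = -1531
F(-20)*C = (-2 + (½)*(-20))*(-1531) = (-2 - 10)*(-1531) = -12*(-1531) = 18372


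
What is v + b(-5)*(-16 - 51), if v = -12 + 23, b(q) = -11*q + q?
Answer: -3339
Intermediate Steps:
b(q) = -10*q
v = 11
v + b(-5)*(-16 - 51) = 11 + (-10*(-5))*(-16 - 51) = 11 + 50*(-67) = 11 - 3350 = -3339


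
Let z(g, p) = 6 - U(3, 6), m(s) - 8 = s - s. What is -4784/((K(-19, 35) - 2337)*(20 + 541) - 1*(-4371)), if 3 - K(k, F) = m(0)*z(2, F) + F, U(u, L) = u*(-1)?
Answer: 2392/682515 ≈ 0.0035047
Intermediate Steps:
U(u, L) = -u
m(s) = 8 (m(s) = 8 + (s - s) = 8 + 0 = 8)
z(g, p) = 9 (z(g, p) = 6 - (-1)*3 = 6 - 1*(-3) = 6 + 3 = 9)
K(k, F) = -69 - F (K(k, F) = 3 - (8*9 + F) = 3 - (72 + F) = 3 + (-72 - F) = -69 - F)
-4784/((K(-19, 35) - 2337)*(20 + 541) - 1*(-4371)) = -4784/(((-69 - 1*35) - 2337)*(20 + 541) - 1*(-4371)) = -4784/(((-69 - 35) - 2337)*561 + 4371) = -4784/((-104 - 2337)*561 + 4371) = -4784/(-2441*561 + 4371) = -4784/(-1369401 + 4371) = -4784/(-1365030) = -4784*(-1/1365030) = 2392/682515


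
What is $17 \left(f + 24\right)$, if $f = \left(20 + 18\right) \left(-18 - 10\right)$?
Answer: $-17680$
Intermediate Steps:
$f = -1064$ ($f = 38 \left(-28\right) = -1064$)
$17 \left(f + 24\right) = 17 \left(-1064 + 24\right) = 17 \left(-1040\right) = -17680$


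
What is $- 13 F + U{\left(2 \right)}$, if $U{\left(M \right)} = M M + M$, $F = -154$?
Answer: $2008$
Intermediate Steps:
$U{\left(M \right)} = M + M^{2}$ ($U{\left(M \right)} = M^{2} + M = M + M^{2}$)
$- 13 F + U{\left(2 \right)} = \left(-13\right) \left(-154\right) + 2 \left(1 + 2\right) = 2002 + 2 \cdot 3 = 2002 + 6 = 2008$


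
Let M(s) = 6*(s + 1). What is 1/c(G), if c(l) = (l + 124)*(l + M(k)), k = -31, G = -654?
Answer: 1/442020 ≈ 2.2623e-6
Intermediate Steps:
M(s) = 6 + 6*s (M(s) = 6*(1 + s) = 6 + 6*s)
c(l) = (-180 + l)*(124 + l) (c(l) = (l + 124)*(l + (6 + 6*(-31))) = (124 + l)*(l + (6 - 186)) = (124 + l)*(l - 180) = (124 + l)*(-180 + l) = (-180 + l)*(124 + l))
1/c(G) = 1/(-22320 + (-654)² - 56*(-654)) = 1/(-22320 + 427716 + 36624) = 1/442020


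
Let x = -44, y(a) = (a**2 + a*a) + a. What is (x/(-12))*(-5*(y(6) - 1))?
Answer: -4235/3 ≈ -1411.7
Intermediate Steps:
y(a) = a + 2*a**2 (y(a) = (a**2 + a**2) + a = 2*a**2 + a = a + 2*a**2)
(x/(-12))*(-5*(y(6) - 1)) = (-44/(-12))*(-5*(6*(1 + 2*6) - 1)) = (-1/12*(-44))*(-5*(6*(1 + 12) - 1)) = 11*(-5*(6*13 - 1))/3 = 11*(-5*(78 - 1))/3 = 11*(-5*77)/3 = (11/3)*(-385) = -4235/3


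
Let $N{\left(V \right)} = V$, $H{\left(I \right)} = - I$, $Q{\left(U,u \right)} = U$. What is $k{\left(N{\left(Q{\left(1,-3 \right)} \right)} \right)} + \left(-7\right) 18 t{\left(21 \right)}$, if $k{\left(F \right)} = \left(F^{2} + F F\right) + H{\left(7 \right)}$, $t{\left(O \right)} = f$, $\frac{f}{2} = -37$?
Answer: $9319$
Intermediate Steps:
$f = -74$ ($f = 2 \left(-37\right) = -74$)
$t{\left(O \right)} = -74$
$k{\left(F \right)} = -7 + 2 F^{2}$ ($k{\left(F \right)} = \left(F^{2} + F F\right) - 7 = \left(F^{2} + F^{2}\right) - 7 = 2 F^{2} - 7 = -7 + 2 F^{2}$)
$k{\left(N{\left(Q{\left(1,-3 \right)} \right)} \right)} + \left(-7\right) 18 t{\left(21 \right)} = \left(-7 + 2 \cdot 1^{2}\right) + \left(-7\right) 18 \left(-74\right) = \left(-7 + 2 \cdot 1\right) - -9324 = \left(-7 + 2\right) + 9324 = -5 + 9324 = 9319$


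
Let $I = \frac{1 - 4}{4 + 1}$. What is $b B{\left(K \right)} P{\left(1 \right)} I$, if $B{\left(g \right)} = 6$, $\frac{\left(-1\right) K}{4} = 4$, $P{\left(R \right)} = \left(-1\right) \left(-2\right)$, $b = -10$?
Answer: $72$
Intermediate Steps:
$P{\left(R \right)} = 2$
$K = -16$ ($K = \left(-4\right) 4 = -16$)
$I = - \frac{3}{5} \approx -0.6$
$b B{\left(K \right)} P{\left(1 \right)} I = - 10 \cdot 6 \cdot 2 \left(- \frac{3}{5}\right) = - 10 \cdot 12 \left(- \frac{3}{5}\right) = \left(-10\right) \left(- \frac{36}{5}\right) = 72$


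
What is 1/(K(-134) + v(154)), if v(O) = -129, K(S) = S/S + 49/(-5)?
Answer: -5/689 ≈ -0.0072569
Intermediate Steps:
K(S) = -44/5 (K(S) = 1 + 49*(-1/5) = 1 - 49/5 = -44/5)
1/(K(-134) + v(154)) = 1/(-44/5 - 129) = 1/(-689/5) = -5/689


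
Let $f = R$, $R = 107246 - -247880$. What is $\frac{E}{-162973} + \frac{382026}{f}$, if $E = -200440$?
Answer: $\frac{66720689369}{28937974799} \approx 2.3056$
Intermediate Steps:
$R = 355126$ ($R = 107246 + 247880 = 355126$)
$f = 355126$
$\frac{E}{-162973} + \frac{382026}{f} = - \frac{200440}{-162973} + \frac{382026}{355126} = \left(-200440\right) \left(- \frac{1}{162973}\right) + 382026 \cdot \frac{1}{355126} = \frac{200440}{162973} + \frac{191013}{177563} = \frac{66720689369}{28937974799}$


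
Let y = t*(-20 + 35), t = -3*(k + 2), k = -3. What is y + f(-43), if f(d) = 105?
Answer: 150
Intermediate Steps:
t = 3 (t = -3*(-3 + 2) = -3*(-1) = 3)
y = 45 (y = 3*(-20 + 35) = 3*15 = 45)
y + f(-43) = 45 + 105 = 150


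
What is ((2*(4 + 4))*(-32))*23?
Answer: -11776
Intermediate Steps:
((2*(4 + 4))*(-32))*23 = ((2*8)*(-32))*23 = (16*(-32))*23 = -512*23 = -11776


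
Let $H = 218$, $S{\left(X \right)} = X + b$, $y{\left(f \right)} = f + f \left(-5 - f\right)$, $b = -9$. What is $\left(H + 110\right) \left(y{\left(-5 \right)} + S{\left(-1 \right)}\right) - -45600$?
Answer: $40680$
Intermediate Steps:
$S{\left(X \right)} = -9 + X$ ($S{\left(X \right)} = X - 9 = -9 + X$)
$\left(H + 110\right) \left(y{\left(-5 \right)} + S{\left(-1 \right)}\right) - -45600 = \left(218 + 110\right) \left(\left(-1\right) \left(-5\right) \left(4 - 5\right) - 10\right) - -45600 = 328 \left(\left(-1\right) \left(-5\right) \left(-1\right) - 10\right) + 45600 = 328 \left(-5 - 10\right) + 45600 = 328 \left(-15\right) + 45600 = -4920 + 45600 = 40680$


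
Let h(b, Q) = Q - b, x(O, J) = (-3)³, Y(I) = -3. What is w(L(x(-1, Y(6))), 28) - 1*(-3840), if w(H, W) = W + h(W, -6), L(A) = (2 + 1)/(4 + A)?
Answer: 3834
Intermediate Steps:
x(O, J) = -27
L(A) = 3/(4 + A)
w(H, W) = -6 (w(H, W) = W + (-6 - W) = -6)
w(L(x(-1, Y(6))), 28) - 1*(-3840) = -6 - 1*(-3840) = -6 + 3840 = 3834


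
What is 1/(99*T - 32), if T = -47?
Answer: -1/4685 ≈ -0.00021345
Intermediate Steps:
1/(99*T - 32) = 1/(99*(-47) - 32) = 1/(-4653 - 32) = 1/(-4685) = -1/4685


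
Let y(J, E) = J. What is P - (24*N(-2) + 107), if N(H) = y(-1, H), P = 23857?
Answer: 23774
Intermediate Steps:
N(H) = -1
P - (24*N(-2) + 107) = 23857 - (24*(-1) + 107) = 23857 - (-24 + 107) = 23857 - 1*83 = 23857 - 83 = 23774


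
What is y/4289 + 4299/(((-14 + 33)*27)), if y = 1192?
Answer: 6349969/733419 ≈ 8.6580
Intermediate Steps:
y/4289 + 4299/(((-14 + 33)*27)) = 1192/4289 + 4299/(((-14 + 33)*27)) = 1192*(1/4289) + 4299/((19*27)) = 1192/4289 + 4299/513 = 1192/4289 + 4299*(1/513) = 1192/4289 + 1433/171 = 6349969/733419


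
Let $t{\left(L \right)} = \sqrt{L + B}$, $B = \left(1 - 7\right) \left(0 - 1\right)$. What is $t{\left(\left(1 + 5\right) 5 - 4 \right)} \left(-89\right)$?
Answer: $- 356 \sqrt{2} \approx -503.46$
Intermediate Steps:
$B = 6$ ($B = \left(-6\right) \left(-1\right) = 6$)
$t{\left(L \right)} = \sqrt{6 + L}$ ($t{\left(L \right)} = \sqrt{L + 6} = \sqrt{6 + L}$)
$t{\left(\left(1 + 5\right) 5 - 4 \right)} \left(-89\right) = \sqrt{6 - \left(4 - \left(1 + 5\right) 5\right)} \left(-89\right) = \sqrt{6 + \left(6 \cdot 5 - 4\right)} \left(-89\right) = \sqrt{6 + \left(30 - 4\right)} \left(-89\right) = \sqrt{6 + 26} \left(-89\right) = \sqrt{32} \left(-89\right) = 4 \sqrt{2} \left(-89\right) = - 356 \sqrt{2}$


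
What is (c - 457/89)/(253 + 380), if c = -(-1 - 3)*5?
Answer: 441/18779 ≈ 0.023484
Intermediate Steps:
c = 20 (c = -1*(-4)*5 = 4*5 = 20)
(c - 457/89)/(253 + 380) = (20 - 457/89)/(253 + 380) = (20 - 457*1/89)/633 = (20 - 457/89)*(1/633) = (1323/89)*(1/633) = 441/18779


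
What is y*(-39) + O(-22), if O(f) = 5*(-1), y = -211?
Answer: 8224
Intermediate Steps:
O(f) = -5
y*(-39) + O(-22) = -211*(-39) - 5 = 8229 - 5 = 8224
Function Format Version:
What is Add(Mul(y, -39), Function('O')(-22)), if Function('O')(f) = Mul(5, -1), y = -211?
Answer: 8224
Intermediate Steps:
Function('O')(f) = -5
Add(Mul(y, -39), Function('O')(-22)) = Add(Mul(-211, -39), -5) = Add(8229, -5) = 8224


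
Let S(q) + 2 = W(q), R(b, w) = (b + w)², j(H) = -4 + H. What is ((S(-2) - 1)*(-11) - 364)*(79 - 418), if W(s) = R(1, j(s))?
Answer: 205434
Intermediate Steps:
W(s) = (-3 + s)² (W(s) = (1 + (-4 + s))² = (-3 + s)²)
S(q) = -2 + (-3 + q)²
((S(-2) - 1)*(-11) - 364)*(79 - 418) = (((-2 + (-3 - 2)²) - 1)*(-11) - 364)*(79 - 418) = (((-2 + (-5)²) - 1)*(-11) - 364)*(-339) = (((-2 + 25) - 1)*(-11) - 364)*(-339) = ((23 - 1)*(-11) - 364)*(-339) = (22*(-11) - 364)*(-339) = (-242 - 364)*(-339) = -606*(-339) = 205434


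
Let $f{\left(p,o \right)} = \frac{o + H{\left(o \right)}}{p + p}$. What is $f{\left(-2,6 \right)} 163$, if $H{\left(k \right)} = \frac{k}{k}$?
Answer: $- \frac{1141}{4} \approx -285.25$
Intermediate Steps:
$H{\left(k \right)} = 1$
$f{\left(p,o \right)} = \frac{1 + o}{2 p}$ ($f{\left(p,o \right)} = \frac{o + 1}{p + p} = \frac{1 + o}{2 p}$)
$f{\left(-2,6 \right)} 163 = \frac{1 + 6}{2 \left(-2\right)} 163 = \frac{1}{2} \left(- \frac{1}{2}\right) 7 \cdot 163 = \left(- \frac{7}{4}\right) 163 = - \frac{1141}{4}$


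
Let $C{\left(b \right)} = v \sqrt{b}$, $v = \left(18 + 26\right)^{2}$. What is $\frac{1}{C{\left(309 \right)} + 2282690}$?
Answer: $\frac{1141345}{2604757737218} - \frac{484 \sqrt{309}}{1302378868609} \approx 4.3164 \cdot 10^{-7}$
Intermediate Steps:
$v = 1936$ ($v = 44^{2} = 1936$)
$C{\left(b \right)} = 1936 \sqrt{b}$
$\frac{1}{C{\left(309 \right)} + 2282690} = \frac{1}{1936 \sqrt{309} + 2282690} = \frac{1}{2282690 + 1936 \sqrt{309}}$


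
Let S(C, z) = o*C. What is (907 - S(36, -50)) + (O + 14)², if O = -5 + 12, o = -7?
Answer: 1600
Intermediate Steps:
O = 7
S(C, z) = -7*C
(907 - S(36, -50)) + (O + 14)² = (907 - (-7)*36) + (7 + 14)² = (907 - 1*(-252)) + 21² = (907 + 252) + 441 = 1159 + 441 = 1600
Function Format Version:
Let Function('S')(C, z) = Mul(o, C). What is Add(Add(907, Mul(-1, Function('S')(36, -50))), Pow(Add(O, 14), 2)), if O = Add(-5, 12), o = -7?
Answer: 1600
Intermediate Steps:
O = 7
Function('S')(C, z) = Mul(-7, C)
Add(Add(907, Mul(-1, Function('S')(36, -50))), Pow(Add(O, 14), 2)) = Add(Add(907, Mul(-1, Mul(-7, 36))), Pow(Add(7, 14), 2)) = Add(Add(907, Mul(-1, -252)), Pow(21, 2)) = Add(Add(907, 252), 441) = Add(1159, 441) = 1600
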